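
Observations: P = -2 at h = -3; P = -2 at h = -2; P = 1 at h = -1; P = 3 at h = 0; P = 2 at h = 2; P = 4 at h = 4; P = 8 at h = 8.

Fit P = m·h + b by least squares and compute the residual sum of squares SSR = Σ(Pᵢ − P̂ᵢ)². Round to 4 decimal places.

With design matrix M, MᵀM = [[98, 8]; [8, 7]] and MᵀP = [93, 14]ᵀ.
Δ = 98·7 − 8² = 622.
m = (93·7 − 8·14)/622 = 539/622; b = (98·14 − 8·93)/622 = 314/311.
Residuals: -255/622, -397/311, 533/622, 619/311, -231/311, -148/311, 18/311; SSR = 4525/622.

SSR = 7.2749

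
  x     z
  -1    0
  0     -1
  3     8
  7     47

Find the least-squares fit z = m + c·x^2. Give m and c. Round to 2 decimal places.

Sums needed: Σ1 = 4, Σx^2 = 59, Σx^2·x^2 = 2483.
For Aᵀz: Σz = 54, Σx^2·z = 2375.
Normal equations: [[4, 59]; [59, 2483]]·[m, c]ᵀ = [54, 2375]ᵀ.
Δ = 4·2483 − 59² = 6451.
m = (54·2483 − 59·2375)/6451 = -6043/6451; c = (4·2375 − 59·54)/6451 = 6314/6451.

m = -0.94, c = 0.98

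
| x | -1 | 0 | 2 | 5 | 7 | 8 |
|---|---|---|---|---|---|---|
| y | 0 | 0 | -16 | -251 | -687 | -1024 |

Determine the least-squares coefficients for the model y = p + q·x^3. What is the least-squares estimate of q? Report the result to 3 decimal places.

Sums needed: Σ1 = 6, Σx^3 = 987, Σx^3·x^3 = 395483.
For Aᵀy: Σy = -1978, Σx^3·y = -791432.
Normal equations: [[6, 987]; [987, 395483]]·[p, q]ᵀ = [-1978, -791432]ᵀ.
Eliminating q: 395483·(row 1) − 987·(row 2) gives 1398729·p = 395483·(-1978) − 987·(-791432) = -1121990, so p = -1121990/1398729.
Then q = ((-791432) − 987·(-1121990/1398729))/395483 = -932102/466243.

q = -1.999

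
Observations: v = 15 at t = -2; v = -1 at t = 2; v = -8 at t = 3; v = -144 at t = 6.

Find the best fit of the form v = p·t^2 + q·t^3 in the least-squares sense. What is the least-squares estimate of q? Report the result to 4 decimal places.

The normal system XᵀX·[p, q]ᵀ = Xᵀv is [[1409, 8019]; [8019, 47513]]·[p, q]ᵀ = [-5200, -31448]ᵀ.
det = 1409·47513 − 8019² = 2641456.
p = ((-5200)·47513 − 8019·(-31448))/2641456 = 639239/330182; q = (1409·(-31448) − 8019·(-5200))/2641456 = -326429/330182.

q = -0.9886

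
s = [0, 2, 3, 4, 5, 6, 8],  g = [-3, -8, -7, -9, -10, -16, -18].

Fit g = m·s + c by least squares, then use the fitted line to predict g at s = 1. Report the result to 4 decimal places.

ĝ = -4.5000

Entries of AᵀA: Σs·s = 154, Σs = 28, Σ1 = 7.
Moment sums: Σs·g = -363, Σg = -71.
Eliminating c: 7·(row 1) − 28·(row 2) gives 294·m = 7·(-363) − 28·(-71) = -553, so m = -79/42.
Then c = ((-71) − 28·(-79/42))/7 = -55/21.
At s = 1: ĝ = (-79/42)·(1) + (-55/21)·(1) = -9/2.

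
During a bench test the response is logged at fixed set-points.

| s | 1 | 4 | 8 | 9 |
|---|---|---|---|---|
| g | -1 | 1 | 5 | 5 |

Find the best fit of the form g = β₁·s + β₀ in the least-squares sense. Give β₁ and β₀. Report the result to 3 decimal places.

Entries of XᵀX: Σs·s = 162, Σs = 22, Σ1 = 4.
Right-hand side: Σs·g = 88, Σg = 10.
So XᵀX·[β₁, β₀]ᵀ = Xᵀg: [[162, 22]; [22, 4]]·[β₁, β₀]ᵀ = [88, 10]ᵀ.
Δ = 162·4 − 22² = 164.
β₁ = (88·4 − 22·10)/164 = 33/41; β₀ = (162·10 − 22·88)/164 = -79/41.

β₁ = 0.805, β₀ = -1.927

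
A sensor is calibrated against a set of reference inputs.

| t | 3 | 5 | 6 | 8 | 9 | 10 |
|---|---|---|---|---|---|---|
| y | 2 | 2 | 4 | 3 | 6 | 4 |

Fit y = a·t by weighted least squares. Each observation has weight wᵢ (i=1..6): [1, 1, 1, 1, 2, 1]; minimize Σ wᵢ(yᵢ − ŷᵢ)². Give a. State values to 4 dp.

a = 0.5354

The normal system AᵀWA·[a]ᵀ = AᵀWy is [[396]]·[a]ᵀ = [212]ᵀ.
a = 212/396 = 0.535354.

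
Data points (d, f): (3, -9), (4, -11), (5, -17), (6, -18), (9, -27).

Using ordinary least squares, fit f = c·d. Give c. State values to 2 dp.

c = -3.04

From the data, Σd·d = 167.
And Σd·f = -507.
Hence c = -507 / 167 ≈ -3.03593.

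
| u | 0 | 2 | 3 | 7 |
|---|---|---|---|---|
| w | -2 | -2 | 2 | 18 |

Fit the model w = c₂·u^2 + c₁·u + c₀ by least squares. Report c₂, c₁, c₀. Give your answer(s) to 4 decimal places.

c₂ = 0.4467, c₁ = -0.2221, c₀ = -2.2582

Entries of MᵀM: Σu^2·u^2 = 2498, Σu^2·u = 378, Σu^2 = 62, Σu·u = 62, Σu = 12, Σ1 = 4.
For Mᵀw: Σu^2·w = 892, Σu·w = 128, Σw = 16.
MᵀM·[c₂, c₁, c₀]ᵀ = Mᵀw becomes [[2498, 378, 62]; [378, 62, 12]; [62, 12, 4]]·[c₂, c₁, c₀]ᵀ = [892, 128, 16]ᵀ.
Row-reducing yields c₂ = 692/1549, c₁ = -344/1549, c₀ = -3498/1549.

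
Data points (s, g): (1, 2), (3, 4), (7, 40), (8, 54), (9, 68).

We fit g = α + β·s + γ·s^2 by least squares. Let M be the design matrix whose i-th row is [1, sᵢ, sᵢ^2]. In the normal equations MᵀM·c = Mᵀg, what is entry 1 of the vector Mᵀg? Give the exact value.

Entry 1 ↔ basis 1, so (Mᵀg)_{1} = Σᵢ gᵢ = (1)·(2) + (1)·(4) + (1)·(40) + (1)·(54) + (1)·(68) = 168.

168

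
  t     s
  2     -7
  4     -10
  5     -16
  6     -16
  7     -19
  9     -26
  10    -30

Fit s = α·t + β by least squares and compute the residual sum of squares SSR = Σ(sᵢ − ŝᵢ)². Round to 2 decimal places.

SSR = 10.83

Entries of MᵀM: Σt·t = 311, Σt = 43, Σ1 = 7.
For Mᵀs: Σt·s = -897, Σs = -124.
MᵀM·[α, β]ᵀ = Mᵀs becomes [[311, 43]; [43, 7]]·[α, β]ᵀ = [-897, -124]ᵀ.
Eliminating β: 7·(row 1) − 43·(row 2) gives 328·α = 7·(-897) − 43·(-124) = -947, so α = -947/328.
Then β = ((-124) − 43·(-947/328))/7 = 7/328.
Residuals: -409/328, 501/328, -65/41, 427/328, 195/164, -3/82, -377/328; SSR = 3553/328.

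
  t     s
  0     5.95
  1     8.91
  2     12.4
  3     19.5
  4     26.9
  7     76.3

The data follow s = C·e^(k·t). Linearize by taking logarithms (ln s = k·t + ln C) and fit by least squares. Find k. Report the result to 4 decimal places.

k = 0.3644

Let Y = ln s. Fitting Y = k·t + ln C by least squares:
XᵀX = [[79.0000, 17.0000]; [17.0000, 6]], rhs = [59.6450, 17.0855]ᵀ  (here Σt = 17.0000, Σ(t)² = 79.0000, Σln s = 17.0855, Σt·ln s = 59.6450).
Solving (det = 185.0000): k = 0.36442, ln C = 1.81507.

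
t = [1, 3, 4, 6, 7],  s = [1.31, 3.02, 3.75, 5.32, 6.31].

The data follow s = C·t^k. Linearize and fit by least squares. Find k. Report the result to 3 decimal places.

Let Y = ln s. Fitting Y = k·ln t + ln C by least squares:
Σln t = 6.2226, Σ(ln t)² = 10.1257, Σln s = 6.2106, Σln t·ln s = 9.6261.
Equations: 10.1257·k + 6.2226·ln C = 9.6261;  6.2226·k + 5·ln C = 6.2106.
Δ = 10.1257·5 − (6.2226)² = 11.9082; k = (9.6261·5 − 6.2226·6.2106)/11.9082 = 0.79645, ln C = (10.1257·6.2106 − 6.2226·9.6261)/11.9082 = 0.25094.

k = 0.796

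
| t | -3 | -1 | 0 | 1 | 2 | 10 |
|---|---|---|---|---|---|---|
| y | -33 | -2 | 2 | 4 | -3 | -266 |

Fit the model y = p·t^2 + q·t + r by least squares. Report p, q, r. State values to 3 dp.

Sums needed: Σt^2·t^2 = 10099, Σt^2·t = 981, Σt^2 = 115, Σt·t = 115, Σt = 9, Σ1 = 6.
For Aᵀy: Σt^2·y = -26907, Σt·y = -2561, Σy = -298.
So AᵀA·[p, q, r]ᵀ = Aᵀy: [[10099, 981, 115]; [981, 115, 9]; [115, 9, 6]]·[p, q, r]ᵀ = [-26907, -2561, -298]ᵀ.
Solving the 3×3 system (Gaussian elimination) gives p = -23687/7910, q = 3419/1130, r = 12619/3955.

p = -2.995, q = 3.026, r = 3.191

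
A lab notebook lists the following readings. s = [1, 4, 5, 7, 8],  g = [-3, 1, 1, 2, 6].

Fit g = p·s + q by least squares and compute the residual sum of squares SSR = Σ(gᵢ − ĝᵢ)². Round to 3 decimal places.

The normal equations are: 155·p + 25·q = 68;  25·p + 5·q = 7.
det = 155·5 − 25² = 150.
p = (68·5 − 25·7)/150 = 11/10; q = (155·7 − 25·68)/150 = -41/10.
Residuals: 0, 7/10, -2/5, -8/5, 13/10; SSR = 49/10.

SSR = 4.900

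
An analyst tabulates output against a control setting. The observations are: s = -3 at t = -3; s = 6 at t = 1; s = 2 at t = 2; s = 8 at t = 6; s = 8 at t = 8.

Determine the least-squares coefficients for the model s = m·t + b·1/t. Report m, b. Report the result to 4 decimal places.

MᵀM·[m, b]ᵀ = Mᵀs reads: 114·m + 5·b = 131;  5·m + (809/576)·b = 31/3.
det = 114·(809/576) − 5² = 12971/96.
m = (131·(809/576) − 5·(31/3))/(12971/96) = 76219/77826; b = (114·(31/3) − 5·131)/(12971/96) = 50208/12971.

m = 0.9794, b = 3.8708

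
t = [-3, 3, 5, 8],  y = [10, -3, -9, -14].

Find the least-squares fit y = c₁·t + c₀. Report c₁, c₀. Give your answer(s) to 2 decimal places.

Forming XᵀX = [[107, 13]; [13, 4]] and Xᵀy = [-196, -16]ᵀ gives XᵀX·[c₁, c₀]ᵀ = Xᵀy.
det = 107·4 − 13² = 259.
c₁ = ((-196)·4 − 13·(-16))/259 = -576/259; c₀ = (107·(-16) − 13·(-196))/259 = 836/259.

c₁ = -2.22, c₀ = 3.23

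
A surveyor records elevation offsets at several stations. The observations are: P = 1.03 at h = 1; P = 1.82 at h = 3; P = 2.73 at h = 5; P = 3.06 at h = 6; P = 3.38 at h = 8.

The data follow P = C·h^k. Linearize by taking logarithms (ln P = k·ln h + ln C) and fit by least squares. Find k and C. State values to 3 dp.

Let Y = ln P. Fitting Y = k·ln h + ln C by least squares:
Sums: Σln h = 6.5793, Σ(ln h)² = 11.3317, Σln P = 3.9690, Σln h·ln P = 6.8107.
Normal system: [[11.3317, 6.5793]; [6.5793, 5]]·[k, ln C]ᵀ = [6.8107, 3.9690]ᵀ.
Δ = 11.3317·5 − (6.5793)² = 13.3720; k = (6.8107·5 − 6.5793·3.9690)/13.3720 = 0.59381, ln C = (11.3317·3.9690 − 6.5793·6.8107)/13.3720 = 0.01243, so C = exp(0.01243) = 1.01251.

k = 0.594, C = 1.013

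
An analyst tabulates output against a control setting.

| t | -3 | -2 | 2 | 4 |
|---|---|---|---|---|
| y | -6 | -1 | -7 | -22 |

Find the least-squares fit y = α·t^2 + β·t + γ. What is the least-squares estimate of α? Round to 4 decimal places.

The normal equations are: 369·α + 37·β + 33·γ = -438;  37·α + 33·β + 1·γ = -82;  33·α + 1·β + 4·γ = -36.
Inverting the 3×3 Gram matrix, [α, β, γ]ᵀ = [-2519/2342, -3009/2342, 228/1171]ᵀ.

α = -1.0756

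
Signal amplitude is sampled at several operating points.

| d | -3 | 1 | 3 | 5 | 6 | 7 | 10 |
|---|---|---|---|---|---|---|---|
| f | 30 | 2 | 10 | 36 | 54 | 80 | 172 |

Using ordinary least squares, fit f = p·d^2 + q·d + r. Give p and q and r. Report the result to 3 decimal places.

The normal equations are: 14485·p + 1685·q + 229·r = 24326;  1685·p + 229·q + 29·r = 2726;  229·p + 29·q + 7·r = 384.
Inverting the 3×3 Gram matrix, [p, q, r]ᵀ = [21621/10654, -105425/31962, 34079/15981]ᵀ.

p = 2.029, q = -3.298, r = 2.132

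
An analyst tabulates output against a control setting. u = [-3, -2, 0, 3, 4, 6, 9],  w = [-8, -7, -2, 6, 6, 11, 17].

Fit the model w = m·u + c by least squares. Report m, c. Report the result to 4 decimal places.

m = 2.1382, c = -1.9070

Normal-equation sums: Σu·u = 155, Σu = 17, Σ1 = 7.
Moment sums: Σu·w = 299, Σw = 23.
XᵀX·[m, c]ᵀ = Xᵀw becomes [[155, 17]; [17, 7]]·[m, c]ᵀ = [299, 23]ᵀ.
Eliminating c: 7·(row 1) − 17·(row 2) gives 796·m = 7·299 − 17·23 = 1702, so m = 851/398.
Then c = (23 − 17·(851/398))/7 = -759/398.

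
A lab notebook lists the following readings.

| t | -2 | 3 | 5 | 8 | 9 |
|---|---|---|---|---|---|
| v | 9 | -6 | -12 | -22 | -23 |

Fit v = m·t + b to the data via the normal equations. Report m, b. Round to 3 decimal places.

MᵀM·[m, b]ᵀ = Mᵀv reads: 183·m + 23·b = -479;  23·m + 5·b = -54.
det = 183·5 − 23² = 386.
m = ((-479)·5 − 23·(-54))/386 = -1153/386; b = (183·(-54) − 23·(-479))/386 = 1135/386.

m = -2.987, b = 2.940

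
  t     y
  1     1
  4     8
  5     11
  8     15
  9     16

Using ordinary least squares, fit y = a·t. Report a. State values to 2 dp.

a = 1.88

Entries of AᵀA: Σt·t = 187.
Moment sums: Σt·y = 352.
So AᵀA·[a]ᵀ = Aᵀy: [[187]]·[a]ᵀ = [352]ᵀ.
a = 352/187 = 1.88235.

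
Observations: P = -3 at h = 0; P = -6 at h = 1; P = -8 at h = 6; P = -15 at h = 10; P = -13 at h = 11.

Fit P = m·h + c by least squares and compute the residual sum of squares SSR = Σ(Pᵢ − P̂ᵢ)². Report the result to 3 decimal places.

SSR = 8.820

Sums needed: Σh·h = 258, Σh = 28, Σ1 = 5.
For AᵀP: Σh·P = -347, ΣP = -45.
Δ = 258·5 − 28² = 506.
m = ((-347)·5 − 28·(-45))/506 = -475/506; c = (258·(-45) − 28·(-347))/506 = -947/253.
Residuals: 188/253, -29/22, 348/253, -43/23, 541/506; SSR = 4463/506.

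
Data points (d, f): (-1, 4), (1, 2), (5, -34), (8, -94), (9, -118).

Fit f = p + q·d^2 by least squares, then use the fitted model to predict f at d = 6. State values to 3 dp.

Sums needed: Σ1 = 5, Σd^2 = 172, Σd^2·d^2 = 11284.
Right-hand side: Σf = -240, Σd^2·f = -16418.
Normal equations: [[5, 172]; [172, 11284]]·[p, q]ᵀ = [-240, -16418]ᵀ.
Eliminating q: 11284·(row 1) − 172·(row 2) gives 26836·p = 11284·(-240) − 172·(-16418) = 115736, so p = 28934/6709.
Then q = ((-16418) − 172·(28934/6709))/11284 = -20405/13418.
At d = 6: f̂ = (28934/6709)·(1) + (-20405/13418)·(36) = -338356/6709.

f̂ = -50.433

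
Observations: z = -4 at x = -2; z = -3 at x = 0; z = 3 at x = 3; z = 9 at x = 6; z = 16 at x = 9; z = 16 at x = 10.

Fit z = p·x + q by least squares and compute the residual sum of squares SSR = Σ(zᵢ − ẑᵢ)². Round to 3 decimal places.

SSR = 6.091

AᵀA·[p, q]ᵀ = Aᵀz reads: 230·p + 26·q = 375;  26·p + 6·q = 37.
det = 230·6 − 26² = 704.
p = (375·6 − 26·37)/704 = 161/88; q = (230·37 − 26·375)/704 = -155/88.
Residuals: 125/88, -109/88, -8/11, -19/88, 57/44, -47/88; SSR = 67/11.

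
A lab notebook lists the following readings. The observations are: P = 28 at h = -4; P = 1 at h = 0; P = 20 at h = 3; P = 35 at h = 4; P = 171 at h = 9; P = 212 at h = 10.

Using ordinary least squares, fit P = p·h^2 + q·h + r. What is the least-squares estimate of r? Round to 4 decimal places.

r = -0.4332

Normal-equation sums: Σh^2·h^2 = 17154, Σh^2·h = 1756, Σh^2 = 222, Σh·h = 222, Σh = 22, Σ1 = 6.
Moment sums: Σh^2·P = 36239, Σh·P = 3747, ΣP = 467.
Solving the 3×3 system (Gaussian elimination) gives p = 1852/913, q = 800/913, r = -791/1826.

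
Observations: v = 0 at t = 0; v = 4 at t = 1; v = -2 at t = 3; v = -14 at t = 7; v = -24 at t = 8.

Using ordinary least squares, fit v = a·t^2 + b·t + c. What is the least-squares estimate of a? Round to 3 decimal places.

a = -0.527

AᵀA·[a, b, c]ᵀ = Aᵀv reads: 6579·a + 883·b + 123·c = -2236;  883·a + 123·b + 19·c = -292;  123·a + 19·b + 5·c = -36.
Row-reducing yields a = -1281/2431, b = 3053/2431, c = 2408/2431.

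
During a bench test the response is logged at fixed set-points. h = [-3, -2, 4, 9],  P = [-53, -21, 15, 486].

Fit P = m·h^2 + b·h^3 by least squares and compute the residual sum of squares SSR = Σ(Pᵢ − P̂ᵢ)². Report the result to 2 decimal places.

With design matrix X, XᵀX = [[6914, 59798]; [59798, 536330]] and XᵀP = [39045, 356853]ᵀ.
Eliminating b: 536330·(row 1) − 59798·(row 2) gives 132384816·m = 536330·39045 − 59798·356853 = -398090844, so m = -298867/99388.
Then b = (356853 − 59798·(-298867/99388))/536330 = 99451/99388.
Residuals: 26854/24847, -24018/24847, -23043/24847, 2754/24847; SSR = 73915/24847.

SSR = 2.97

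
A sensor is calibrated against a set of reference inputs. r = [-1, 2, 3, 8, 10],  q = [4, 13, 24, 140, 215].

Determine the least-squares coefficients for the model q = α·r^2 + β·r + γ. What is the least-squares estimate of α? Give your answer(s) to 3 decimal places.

α = 2.026

From the data, Σr^2·r^2 = 14194, Σr^2·r = 1546, Σr^2 = 178, Σr·r = 178, Σr = 22, Σ1 = 5.
Moment sums: Σr^2·q = 30732, Σr·q = 3364, Σq = 396.
MᵀM·[α, β, γ]ᵀ = Mᵀq becomes [[14194, 1546, 178]; [1546, 178, 22]; [178, 22, 5]]·[α, β, γ]ᵀ = [30732, 3364, 396]ᵀ.
Solving the 3×3 system (Gaussian elimination) gives α = 35549/17544, β = 16411/17544, γ = 4311/1462.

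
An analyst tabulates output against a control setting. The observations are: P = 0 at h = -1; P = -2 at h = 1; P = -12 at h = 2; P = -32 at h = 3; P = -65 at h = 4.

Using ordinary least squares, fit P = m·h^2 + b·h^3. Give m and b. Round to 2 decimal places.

m = -1.77, b = -0.58

Compute the Gram sums: Σh^2·h^2 = 355, Σh^2·h^3 = 1299, Σh^3·h^3 = 4891.
For AᵀP: Σh^2·P = -1378, Σh^3·P = -5122.
So AᵀA·[m, b]ᵀ = AᵀP: [[355, 1299]; [1299, 4891]]·[m, b]ᵀ = [-1378, -5122]ᵀ.
Eliminating b: 4891·(row 1) − 1299·(row 2) gives 48904·m = 4891·(-1378) − 1299·(-5122) = -86320, so m = -10790/6113.
Then b = ((-5122) − 1299·(-10790/6113))/4891 = -3536/6113.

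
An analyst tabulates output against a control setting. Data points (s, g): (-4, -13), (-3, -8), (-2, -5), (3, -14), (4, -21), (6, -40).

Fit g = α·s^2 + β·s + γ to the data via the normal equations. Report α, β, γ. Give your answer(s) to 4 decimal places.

α = -0.8479, β = -0.9982, γ = -3.4494

The normal equations are: 1986·α + 208·β + 90·γ = -2202;  208·α + 90·β + 4·γ = -280;  90·α + 4·β + 6·γ = -101.
(Σs^2·s^2 = 1986, Σs^2·s = 208, Σs^2 = 90, Σs·s = 90, Σs = 4, Σ1 = 6, Σs^2·g = -2202, Σs·g = -280, Σg = -101.)
Inverting the 3×3 Gram matrix, [α, β, γ]ᵀ = [-8557/10092, -1679/1682, -34811/10092]ᵀ.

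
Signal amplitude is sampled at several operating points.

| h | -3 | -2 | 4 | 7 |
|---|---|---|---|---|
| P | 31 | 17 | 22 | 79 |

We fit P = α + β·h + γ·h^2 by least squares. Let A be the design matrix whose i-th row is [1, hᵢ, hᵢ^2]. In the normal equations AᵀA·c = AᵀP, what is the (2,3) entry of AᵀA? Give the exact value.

Row 2 ↔ basis h, column 3 ↔ basis h^2, so (AᵀA)_{2,3} = Σᵢ (h)·(h^2) = (-3)·(9) + (-2)·(4) + (4)·(16) + (7)·(49) = 372.

372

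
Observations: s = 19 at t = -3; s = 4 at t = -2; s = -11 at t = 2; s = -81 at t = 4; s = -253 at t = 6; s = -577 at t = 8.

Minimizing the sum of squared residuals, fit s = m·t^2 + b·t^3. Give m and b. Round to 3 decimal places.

m = -0.988, b = -1.004

Normal-equation sums: Σt^2·t^2 = 5761, Σt^2·t^3 = 41325, Σt^3·t^3 = 313753.
Moment sums: Σt^2·s = -47189, Σt^3·s = -355889.
Normal equations: [[5761, 41325]; [41325, 313753]]·[m, b]ᵀ = [-47189, -355889]ᵀ.
Eliminating b: 313753·(row 1) − 41325·(row 2) gives 99775408·m = 313753·(-47189) − 41325·(-355889) = -98577392, so m = -6161087/6235963.
Then b = ((-355889) − 41325·(-6161087/6235963))/313753 = -6261944/6235963.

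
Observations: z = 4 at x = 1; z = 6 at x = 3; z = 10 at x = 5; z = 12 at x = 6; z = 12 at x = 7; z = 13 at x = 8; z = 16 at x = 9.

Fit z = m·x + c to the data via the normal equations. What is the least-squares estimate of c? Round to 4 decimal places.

The normal system MᵀM·[m, c]ᵀ = Mᵀz is [[265, 39]; [39, 7]]·[m, c]ᵀ = [476, 73]ᵀ.
det = 265·7 − 39² = 334.
m = (476·7 − 39·73)/334 = 485/334; c = (265·73 − 39·476)/334 = 781/334.

c = 2.3383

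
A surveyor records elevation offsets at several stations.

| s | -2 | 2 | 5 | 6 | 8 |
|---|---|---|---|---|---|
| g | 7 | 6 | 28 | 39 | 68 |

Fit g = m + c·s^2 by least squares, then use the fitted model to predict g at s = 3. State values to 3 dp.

With design matrix A, AᵀA = [[5, 133]; [133, 6049]] and Aᵀg = [148, 6508]ᵀ.
det = 5·6049 − 133² = 12556.
m = (148·6049 − 133·6508)/12556 = 7422/3139; c = (5·6508 − 133·148)/12556 = 3214/3139.
At s = 3: ĝ = (7422/3139)·(1) + (3214/3139)·(9) = 36348/3139.

ĝ = 11.579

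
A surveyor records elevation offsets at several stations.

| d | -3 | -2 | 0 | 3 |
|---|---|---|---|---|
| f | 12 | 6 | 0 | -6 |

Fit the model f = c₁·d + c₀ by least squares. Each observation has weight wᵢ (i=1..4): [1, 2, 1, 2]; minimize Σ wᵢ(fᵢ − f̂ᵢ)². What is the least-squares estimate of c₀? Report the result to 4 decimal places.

c₀ = 1.5502

Compute the Gram sums: Σwᵢ·d·d = 35, Σwᵢ·d = -1, Σwᵢ·1 = 6.
For MᵀWf: Σwᵢ·d·f = -96, Σwᵢ·f = 12.
So MᵀWM·[c₁, c₀]ᵀ = MᵀWf: [[35, -1]; [-1, 6]]·[c₁, c₀]ᵀ = [-96, 12]ᵀ.
Eliminating c₀: 6·(row 1) − (-1)·(row 2) gives 209·c₁ = 6·(-96) − (-1)·12 = -564, so c₁ = -564/209.
Then c₀ = (12 − (-1)·(-564/209))/6 = 324/209.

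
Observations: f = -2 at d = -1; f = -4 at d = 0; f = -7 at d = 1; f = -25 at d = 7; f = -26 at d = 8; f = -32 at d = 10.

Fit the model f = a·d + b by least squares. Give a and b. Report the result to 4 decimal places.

AᵀA·[a, b]ᵀ = Aᵀf reads: 215·a + 25·b = -708;  25·a + 6·b = -96.
(Σd·d = 215, Σd = 25, Σ1 = 6, Σd·f = -708, Σf = -96.)
Determinant 215·6 − 25² = 665.
a = ((-708)·6 − 25·(-96))/665 = -264/95; b = (215·(-96) − 25·(-708))/665 = -84/19.

a = -2.7789, b = -4.4211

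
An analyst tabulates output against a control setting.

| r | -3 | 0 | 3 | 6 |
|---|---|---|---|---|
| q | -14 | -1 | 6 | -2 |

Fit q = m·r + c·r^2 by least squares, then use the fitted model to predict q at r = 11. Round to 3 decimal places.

Compute the Gram sums: Σr·r = 54, Σr·r^2 = 216, Σr^2·r^2 = 1458.
Moment sums: Σr·q = 48, Σr^2·q = -144.
So MᵀM·[m, c]ᵀ = Mᵀq: [[54, 216]; [216, 1458]]·[m, c]ᵀ = [48, -144]ᵀ.
det = 54·1458 − 216² = 32076.
m = (48·1458 − 216·(-144))/32076 = 104/33; c = (54·(-144) − 216·48)/32076 = -56/99.
At r = 11: q̂ = (104/33)·(11) + (-56/99)·(121) = -304/9.

q̂ = -33.778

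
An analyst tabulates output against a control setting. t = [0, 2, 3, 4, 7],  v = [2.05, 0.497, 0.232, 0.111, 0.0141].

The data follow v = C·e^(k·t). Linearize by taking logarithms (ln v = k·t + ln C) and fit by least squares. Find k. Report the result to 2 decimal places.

Taking logs, ln v = k·t + ln C, so regress ln v on t.
Σt = 16.0000, Σ(t)² = 78.0000, Σln v = -7.9021, Σt·ln v = -44.4053.
Equations: 78.0000·k + 16.0000·ln C = -44.4053;  16.0000·k + 5·ln C = -7.9021.
Solving (det = 134.0000): k = -0.71338, ln C = 0.70237.

k = -0.71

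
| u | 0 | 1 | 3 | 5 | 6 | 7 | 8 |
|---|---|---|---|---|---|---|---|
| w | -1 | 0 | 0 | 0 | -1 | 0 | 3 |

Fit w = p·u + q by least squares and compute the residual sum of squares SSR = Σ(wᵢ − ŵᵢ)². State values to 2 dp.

SSR = 7.46

From the data, Σu·u = 184, Σu = 30, Σ1 = 7.
For Aᵀw: Σu·w = 18, Σw = 1.
So AᵀA·[p, q]ᵀ = Aᵀw: [[184, 30]; [30, 7]]·[p, q]ᵀ = [18, 1]ᵀ.
Δ = 184·7 − 30² = 388.
p = (18·7 − 30·1)/388 = 24/97; q = (184·1 − 30·18)/388 = -89/97.
Residuals: -8/97, 65/97, 17/97, -31/97, -152/97, -79/97, 188/97; SSR = 724/97.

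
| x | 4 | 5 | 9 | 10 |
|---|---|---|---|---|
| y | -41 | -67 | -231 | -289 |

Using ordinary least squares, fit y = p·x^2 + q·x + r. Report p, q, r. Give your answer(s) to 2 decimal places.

p = -3.20, q = 3.57, r = -4.38

Setting ∂/∂p … = 0 gives: 17442·p + 1918·q + 222·r = -49942;  1918·p + 222·q + 28·r = -5468;  222·p + 28·q + 4·r = -628.
Inverting the 3×3 Gram matrix, [p, q, r]ᵀ = [-16/5, 232/65, -57/13]ᵀ.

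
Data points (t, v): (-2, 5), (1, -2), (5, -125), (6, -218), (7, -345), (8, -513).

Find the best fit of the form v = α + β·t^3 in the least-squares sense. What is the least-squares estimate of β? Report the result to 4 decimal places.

Forming XᵀX = [[6, 1189]; [1189, 442139]] and Xᵀv = [-1198, -443746]ᵀ gives XᵀX·[α, β]ᵀ = Xᵀv.
Determinant 6·442139 − 1189² = 1239113.
α = ((-1198)·442139 − 1189·(-443746))/1239113 = -2068528/1239113; β = (6·(-443746) − 1189·(-1198))/1239113 = -1238054/1239113.

β = -0.9991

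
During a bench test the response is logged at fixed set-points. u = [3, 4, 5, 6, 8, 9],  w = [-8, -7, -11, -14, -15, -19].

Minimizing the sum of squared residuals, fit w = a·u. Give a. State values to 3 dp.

Compute the Gram sums: Σu·u = 231.
For Mᵀw: Σu·w = -482.
Normal equations: [[231]]·[a]ᵀ = [-482]ᵀ.
Hence a = -482 / 231 ≈ -2.08658.

a = -2.087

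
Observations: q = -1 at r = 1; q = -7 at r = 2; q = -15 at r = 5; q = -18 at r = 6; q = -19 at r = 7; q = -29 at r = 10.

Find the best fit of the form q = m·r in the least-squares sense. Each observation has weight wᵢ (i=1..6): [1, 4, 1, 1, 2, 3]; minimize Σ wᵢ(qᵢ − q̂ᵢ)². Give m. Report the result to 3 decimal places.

m = -2.891

From the data, Σwᵢ·r·r = 476.
Right-hand side: Σwᵢ·r·q = -1376.
Hence m = -1376 / 476 ≈ -2.89076.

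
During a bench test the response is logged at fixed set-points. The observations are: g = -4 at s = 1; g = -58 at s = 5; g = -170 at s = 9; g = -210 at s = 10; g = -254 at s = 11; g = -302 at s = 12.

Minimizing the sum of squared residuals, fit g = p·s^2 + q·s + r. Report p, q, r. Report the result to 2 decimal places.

p = -2.01, q = -0.76, r = -1.88

With design matrix M, MᵀM = [[52564, 4914, 472]; [4914, 472, 48]; [472, 48, 6]] and Mᵀg = [-110446, -10342, -998]ᵀ.
Inverting the 3×3 Gram matrix, [p, q, r]ᵀ = [-95267/47317, -35905/47317, -88817/47317]ᵀ.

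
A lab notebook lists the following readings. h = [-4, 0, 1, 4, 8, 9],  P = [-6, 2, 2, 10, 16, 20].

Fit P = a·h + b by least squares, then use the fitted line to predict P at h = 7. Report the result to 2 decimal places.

From the data, Σh·h = 178, Σh = 18, Σ1 = 6.
For AᵀP: Σh·P = 374, ΣP = 44.
Eliminating b: 6·(row 1) − 18·(row 2) gives 744·a = 6·374 − 18·44 = 1452, so a = 121/62.
Then b = (44 − 18·(121/62))/6 = 275/186.
At h = 7: P̂ = (121/62)·(7) + (275/186)·(1) = 1408/93.

P̂ = 15.14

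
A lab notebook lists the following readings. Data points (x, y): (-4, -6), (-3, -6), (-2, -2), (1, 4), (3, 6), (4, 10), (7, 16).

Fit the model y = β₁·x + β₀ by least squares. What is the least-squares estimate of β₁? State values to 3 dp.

MᵀM·[β₁, β₀]ᵀ = Mᵀy reads: 104·β₁ + 6·β₀ = 220;  6·β₁ + 7·β₀ = 22.
(Σx·x = 104, Σx = 6, Σ1 = 7, Σx·y = 220, Σy = 22.)
det = 104·7 − 6² = 692.
β₁ = (220·7 − 6·22)/692 = 352/173; β₀ = (104·22 − 6·220)/692 = 242/173.

β₁ = 2.035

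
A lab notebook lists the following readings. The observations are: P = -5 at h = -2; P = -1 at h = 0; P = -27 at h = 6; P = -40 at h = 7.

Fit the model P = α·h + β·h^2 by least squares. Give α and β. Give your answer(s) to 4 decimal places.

From the data, Σh·h = 89, Σh·h^2 = 551, Σh^2·h^2 = 3713.
And Σh·P = -432, Σh^2·P = -2952.
Determinant 89·3713 − 551² = 26856.
α = ((-432)·3713 − 551·(-2952))/26856 = 313/373; β = (89·(-2952) − 551·(-432))/26856 = -343/373.

α = 0.8391, β = -0.9196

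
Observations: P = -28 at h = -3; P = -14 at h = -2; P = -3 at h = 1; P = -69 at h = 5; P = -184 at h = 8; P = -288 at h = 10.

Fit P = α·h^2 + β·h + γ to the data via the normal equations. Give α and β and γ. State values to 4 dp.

α = -2.9527, β = 0.7192, γ = -0.0453

From the data, Σh^2·h^2 = 14819, Σh^2·h = 1603, Σh^2 = 203, Σh·h = 203, Σh = 19, Σ1 = 6.
For AᵀP: Σh^2·P = -42612, Σh·P = -4588, ΣP = -586.
Row-reducing yields α = -473293/160293, β = 16469/22899, γ = -346/7633.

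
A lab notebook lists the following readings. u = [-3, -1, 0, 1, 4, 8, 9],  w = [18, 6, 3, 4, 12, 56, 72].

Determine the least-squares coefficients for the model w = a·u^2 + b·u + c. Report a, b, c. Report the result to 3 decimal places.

The normal system MᵀM·[a, b, c]ᵀ = Mᵀw is [[10996, 1278, 172]; [1278, 172, 18]; [172, 18, 7]]·[a, b, c]ᵀ = [9780, 1088, 171]ᵀ.
Solving the 3×3 system (Gaussian elimination) gives a = 18607/17807, b = -159334/89035, c = 298711/89035.

a = 1.045, b = -1.790, c = 3.355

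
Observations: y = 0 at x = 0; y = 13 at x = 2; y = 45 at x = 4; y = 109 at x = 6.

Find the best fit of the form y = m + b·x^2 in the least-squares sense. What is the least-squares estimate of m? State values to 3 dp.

Compute the Gram sums: Σ1 = 4, Σx^2 = 56, Σx^2·x^2 = 1568.
For Aᵀy: Σy = 167, Σx^2·y = 4696.
Normal equations: [[4, 56]; [56, 1568]]·[m, b]ᵀ = [167, 4696]ᵀ.
Δ = 4·1568 − 56² = 3136.
m = (167·1568 − 56·4696)/3136 = -5/14; b = (4·4696 − 56·167)/3136 = 1179/392.

m = -0.357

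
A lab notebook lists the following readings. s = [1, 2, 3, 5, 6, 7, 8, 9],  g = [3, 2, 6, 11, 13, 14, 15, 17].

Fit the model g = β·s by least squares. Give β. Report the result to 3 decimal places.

β = 1.967

Entries of XᵀX: Σs·s = 269.
And Σs·g = 529.
Normal equations: [[269]]·[β]ᵀ = [529]ᵀ.
β = 529/269 = 1.96654.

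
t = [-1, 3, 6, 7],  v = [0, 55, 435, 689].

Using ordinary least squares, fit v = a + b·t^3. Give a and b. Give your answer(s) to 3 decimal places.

With design matrix A, AᵀA = [[4, 585]; [585, 165035]] and Aᵀv = [1179, 331772]ᵀ.
det = 4·165035 − 585² = 317915.
a = (1179·165035 − 585·331772)/317915 = 7533/4891; b = (4·331772 − 585·1179)/317915 = 637373/317915.

a = 1.540, b = 2.005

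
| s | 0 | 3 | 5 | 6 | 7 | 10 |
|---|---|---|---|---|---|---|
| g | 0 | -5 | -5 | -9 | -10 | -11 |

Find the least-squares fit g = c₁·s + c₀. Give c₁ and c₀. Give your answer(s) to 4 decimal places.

c₁ = -1.1445, c₀ = -0.7535

Setting ∂/∂c₁ … = 0 gives: 219·c₁ + 31·c₀ = -274;  31·c₁ + 6·c₀ = -40.
(Σs·s = 219, Σs = 31, Σ1 = 6, Σs·g = -274, Σg = -40.)
Δ = 219·6 − 31² = 353.
c₁ = ((-274)·6 − 31·(-40))/353 = -404/353; c₀ = (219·(-40) − 31·(-274))/353 = -266/353.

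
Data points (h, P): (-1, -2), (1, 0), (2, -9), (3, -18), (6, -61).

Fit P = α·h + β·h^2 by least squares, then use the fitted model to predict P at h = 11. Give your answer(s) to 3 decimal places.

Setting ∂/∂α … = 0 gives: 51·α + 251·β = -436;  251·α + 1395·β = -2396.
(Σh·h = 51, Σh·h^2 = 251, Σh^2·h^2 = 1395, Σh·P = -436, Σh^2·P = -2396.)
Determinant 51·1395 − 251² = 8144.
α = ((-436)·1395 − 251·(-2396))/8144 = -853/1018; β = (51·(-2396) − 251·(-436))/8144 = -1595/1018.
At h = 11: P̂ = (-853/1018)·(11) + (-1595/1018)·(121) = -101189/509.

P̂ = -198.800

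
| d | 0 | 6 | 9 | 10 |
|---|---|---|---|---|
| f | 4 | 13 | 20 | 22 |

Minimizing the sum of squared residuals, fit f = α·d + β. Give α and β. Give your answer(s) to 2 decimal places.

α = 1.80, β = 3.51

Entries of MᵀM: Σd·d = 217, Σd = 25, Σ1 = 4.
And Σd·f = 478, Σf = 59.
Δ = 217·4 − 25² = 243.
α = (478·4 − 25·59)/243 = 437/243; β = (217·59 − 25·478)/243 = 853/243.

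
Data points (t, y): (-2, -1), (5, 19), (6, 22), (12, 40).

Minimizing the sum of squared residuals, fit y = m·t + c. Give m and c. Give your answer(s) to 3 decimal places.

AᵀA·[m, c]ᵀ = Aᵀy reads: 209·m + 21·c = 709;  21·m + 4·c = 80.
Determinant 209·4 − 21² = 395.
m = (709·4 − 21·80)/395 = 1156/395; c = (209·80 − 21·709)/395 = 1831/395.

m = 2.927, c = 4.635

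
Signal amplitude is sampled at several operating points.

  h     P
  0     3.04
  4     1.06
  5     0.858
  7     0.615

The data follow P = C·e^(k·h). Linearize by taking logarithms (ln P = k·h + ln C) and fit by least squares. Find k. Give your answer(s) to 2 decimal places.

Linearized form: ln P = k·h + ln C. From the 4 transformed points,
Over the data: Σh = 16.0000, Σ(h)² = 90.0000, Σln P = 0.5308, Σh·ln P = -3.9356.
Normal system: [[90.0000, 16.0000]; [16.0000, 4]]·[k, ln C]ᵀ = [-3.9356, 0.5308]ᵀ.
Δ = 90.0000·4 − (16.0000)² = 104.0000; k = (-3.9356·4 − 16.0000·0.5308)/104.0000 = -0.23304, ln C = (90.0000·0.5308 − 16.0000·-3.9356)/104.0000 = 1.06486.

k = -0.23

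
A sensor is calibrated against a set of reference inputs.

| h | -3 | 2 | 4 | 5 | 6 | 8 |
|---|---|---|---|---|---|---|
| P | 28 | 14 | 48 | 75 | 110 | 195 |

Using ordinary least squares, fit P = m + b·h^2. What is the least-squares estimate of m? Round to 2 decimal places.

m = 0.53

Normal-equation sums: Σ1 = 6, Σh^2 = 154, Σh^2·h^2 = 6370.
For MᵀP: ΣP = 470, Σh^2·P = 19391.
MᵀM·[m, b]ᵀ = MᵀP becomes [[6, 154]; [154, 6370]]·[m, b]ᵀ = [470, 19391]ᵀ.
Δ = 6·6370 − 154² = 14504.
m = (470·6370 − 154·19391)/14504 = 549/1036; b = (6·19391 − 154·470)/14504 = 21983/7252.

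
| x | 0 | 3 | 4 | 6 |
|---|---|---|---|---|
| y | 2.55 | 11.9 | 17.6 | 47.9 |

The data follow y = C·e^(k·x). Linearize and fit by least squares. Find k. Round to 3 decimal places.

k = 0.487

Linearized form: ln y = k·x + ln C. From the 4 transformed points,
AᵀA = [[61.0000, 13.0000]; [13.0000, 4]], rhs = [42.1159, 10.1496]ᵀ  (here Σx = 13.0000, Σ(x)² = 61.0000, Σln y = 10.1496, Σx·ln y = 42.1159).
Δ = 61.0000·4 − (13.0000)² = 75.0000; k = (42.1159·4 − 13.0000·10.1496)/75.0000 = 0.48691, ln C = (61.0000·10.1496 − 13.0000·42.1159)/75.0000 = 0.95496.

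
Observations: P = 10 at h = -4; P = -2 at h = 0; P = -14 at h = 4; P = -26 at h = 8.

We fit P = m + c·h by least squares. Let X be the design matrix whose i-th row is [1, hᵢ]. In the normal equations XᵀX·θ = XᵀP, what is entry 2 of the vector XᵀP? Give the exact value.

-304

Entry 2 ↔ basis h, so (XᵀP)_{2} = Σᵢ (h)·Pᵢ = (-4)·(10) + (0)·(-2) + (4)·(-14) + (8)·(-26) = -304.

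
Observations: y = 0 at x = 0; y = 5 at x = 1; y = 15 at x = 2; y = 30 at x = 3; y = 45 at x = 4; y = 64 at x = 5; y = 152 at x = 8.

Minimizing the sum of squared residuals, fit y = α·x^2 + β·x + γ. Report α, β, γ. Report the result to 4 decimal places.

Compute the Gram sums: Σx^2·x^2 = 5075, Σx^2·x = 737, Σx^2 = 119, Σx·x = 119, Σx = 23, Σ1 = 7.
Moment sums: Σx^2·y = 12383, Σx·y = 1841, Σy = 311.
Solving the 3×3 system (Gaussian elimination) gives α = 14435/7483, β = 3734/1069, γ = 1182/7483.

α = 1.9290, β = 3.4930, γ = 0.1580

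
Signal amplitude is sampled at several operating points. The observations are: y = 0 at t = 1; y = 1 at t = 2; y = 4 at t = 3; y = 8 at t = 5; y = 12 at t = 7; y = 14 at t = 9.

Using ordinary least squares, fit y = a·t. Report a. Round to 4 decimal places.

a = 1.5621

Normal-equation sums: Σt·t = 169.
Moment sums: Σt·y = 264.
So AᵀA·[a]ᵀ = Aᵀy: [[169]]·[a]ᵀ = [264]ᵀ.
Hence a = 264 / 169 ≈ 1.56213.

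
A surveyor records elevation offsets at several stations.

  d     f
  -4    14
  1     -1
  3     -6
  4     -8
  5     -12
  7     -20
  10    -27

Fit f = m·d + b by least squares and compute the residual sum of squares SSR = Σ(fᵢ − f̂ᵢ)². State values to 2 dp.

SSR = 5.57

From the data, Σd·d = 216, Σd = 26, Σ1 = 7.
Right-hand side: Σd·f = -577, Σf = -60.
So AᵀA·[m, b]ᵀ = Aᵀf: [[216, 26]; [26, 7]]·[m, b]ᵀ = [-577, -60]ᵀ.
det = 216·7 − 26² = 836.
m = ((-577)·7 − 26·(-60))/836 = -2479/836; b = (216·(-60) − 26·(-577))/836 = 1021/418.
Residuals: -127/418, -21/44, 379/836, 593/418, 321/836, -1409/836, 4/19; SSR = 4657/836.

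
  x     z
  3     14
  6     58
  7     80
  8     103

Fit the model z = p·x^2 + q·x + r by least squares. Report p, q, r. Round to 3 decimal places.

p = 1.517, q = 1.180, r = -3.232

Sums needed: Σx^2·x^2 = 7874, Σx^2·x = 1098, Σx^2 = 158, Σx·x = 158, Σx = 24, Σ1 = 4.
For Mᵀz: Σx^2·z = 12726, Σx·z = 1774, Σz = 255.
Normal equations: [[7874, 1098, 158]; [1098, 158, 24]; [158, 24, 4]]·[p, q, r]ᵀ = [12726, 1774, 255]ᵀ.
Solving the 3×3 system (Gaussian elimination) gives p = 549/362, q = 427/362, r = -585/181.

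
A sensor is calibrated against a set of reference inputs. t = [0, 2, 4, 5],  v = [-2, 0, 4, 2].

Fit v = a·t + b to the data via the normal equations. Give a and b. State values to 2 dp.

a = 1.02, b = -1.80

Setting ∂/∂a … = 0 gives: 45·a + 11·b = 26;  11·a + 4·b = 4.
(Σt·t = 45, Σt = 11, Σ1 = 4, Σt·v = 26, Σv = 4.)
det = 45·4 − 11² = 59.
a = (26·4 − 11·4)/59 = 60/59; b = (45·4 − 11·26)/59 = -106/59.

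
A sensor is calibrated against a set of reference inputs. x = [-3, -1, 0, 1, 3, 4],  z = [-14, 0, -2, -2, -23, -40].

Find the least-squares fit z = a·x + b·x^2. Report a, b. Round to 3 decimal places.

From the data, Σx·x = 36, Σx·x^2 = 64, Σx^2·x^2 = 420.
Right-hand side: Σx·z = -189, Σx^2·z = -975.
Normal equations: [[36, 64]; [64, 420]]·[a, b]ᵀ = [-189, -975]ᵀ.
Eliminating b: 420·(row 1) − 64·(row 2) gives 11024·a = 420·(-189) − 64·(-975) = -16980, so a = -4245/2756.
Then b = ((-975) − 64·(-4245/2756))/420 = -5751/2756.

a = -1.540, b = -2.087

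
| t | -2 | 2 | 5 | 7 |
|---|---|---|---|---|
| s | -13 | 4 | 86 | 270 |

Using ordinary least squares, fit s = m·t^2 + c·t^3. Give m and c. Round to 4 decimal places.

m = -1.4976, c = 0.9996

Setting ∂/∂m … = 0 gives: 3058·m + 19932·c = 15344;  19932·m + 133402·c = 103496.
(Σt^2·t^2 = 3058, Σt^2·t^3 = 19932, Σt^3·t^3 = 133402, Σt^2·s = 15344, Σt^3·s = 103496.)
Determinant 3058·133402 − 19932² = 10658692.
m = (15344·133402 − 19932·103496)/10658692 = -3990496/2664673; c = (3058·103496 − 19932·15344)/10658692 = 242140/242243.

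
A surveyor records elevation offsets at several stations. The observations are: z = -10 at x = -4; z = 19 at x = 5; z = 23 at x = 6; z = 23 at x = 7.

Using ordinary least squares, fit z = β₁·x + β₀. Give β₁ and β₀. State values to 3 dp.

Normal-equation sums: Σx·x = 126, Σx = 14, Σ1 = 4.
Moment sums: Σx·z = 434, Σz = 55.
Δ = 126·4 − 14² = 308.
β₁ = (434·4 − 14·55)/308 = 69/22; β₀ = (126·55 − 14·434)/308 = 61/22.

β₁ = 3.136, β₀ = 2.773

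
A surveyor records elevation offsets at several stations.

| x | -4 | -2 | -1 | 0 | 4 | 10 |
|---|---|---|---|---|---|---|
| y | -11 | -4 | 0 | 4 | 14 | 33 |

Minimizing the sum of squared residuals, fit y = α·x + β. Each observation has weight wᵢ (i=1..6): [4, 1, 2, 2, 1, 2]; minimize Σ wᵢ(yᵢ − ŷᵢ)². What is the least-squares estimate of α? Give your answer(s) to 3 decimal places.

α = 3.115

Forming AᵀWA = [[286, 4]; [4, 12]] and AᵀWy = [900, 40]ᵀ gives AᵀWA·[α, β]ᵀ = AᵀWy.
Δ = 286·12 − 4² = 3416.
α = (900·12 − 4·40)/3416 = 190/61; β = (286·40 − 4·900)/3416 = 140/61.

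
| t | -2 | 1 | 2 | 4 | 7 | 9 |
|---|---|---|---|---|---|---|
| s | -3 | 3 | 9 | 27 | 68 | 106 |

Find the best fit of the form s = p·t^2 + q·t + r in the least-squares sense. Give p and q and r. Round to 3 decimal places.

The normal equations are: 9251·p + 1137·q + 155·r = 12377;  1137·p + 155·q + 21·r = 1565;  155·p + 21·q + 6·r = 210.
Row-reducing yields p = 219459/222560, q = 665723/222560, r = -52447/55640.

p = 0.986, q = 2.991, r = -0.943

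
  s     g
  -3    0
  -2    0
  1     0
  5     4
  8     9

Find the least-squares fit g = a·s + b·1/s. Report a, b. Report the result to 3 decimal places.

a = 0.998, b = -2.164

Sums needed: Σs·s = 103, Σs·1/s = 5, Σ1/s·1/s = 20401/14400.
For Aᵀg: Σs·g = 92, Σ1/s·g = 77/40.
So AᵀA·[a, b]ᵀ = Aᵀg: [[103, 5]; [5, 20401/14400]]·[a, b]ᵀ = [92, 77/40]ᵀ.
Eliminating b: (20401/14400)·(row 1) − 5·(row 2) gives (1741303/14400)·a = (20401/14400)·92 − 5·(77/40) = 434573/3600, so a = 1738292/1741303.
Then b = ((77/40) − 5·(1738292/1741303))/(20401/14400) = -3768840/1741303.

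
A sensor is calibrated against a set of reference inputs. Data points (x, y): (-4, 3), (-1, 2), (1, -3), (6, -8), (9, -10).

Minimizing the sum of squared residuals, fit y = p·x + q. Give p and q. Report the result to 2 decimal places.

The normal system MᵀM·[p, q]ᵀ = Mᵀy is [[135, 11]; [11, 5]]·[p, q]ᵀ = [-155, -16]ᵀ.
Δ = 135·5 − 11² = 554.
p = ((-155)·5 − 11·(-16))/554 = -599/554; q = (135·(-16) − 11·(-155))/554 = -455/554.

p = -1.08, q = -0.82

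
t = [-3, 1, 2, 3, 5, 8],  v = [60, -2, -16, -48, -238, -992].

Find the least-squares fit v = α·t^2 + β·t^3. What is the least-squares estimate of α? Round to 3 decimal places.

α = 0.558

Normal-equation sums: Σt^2·t^2 = 4900, Σt^2·t^3 = 35926, Σt^3·t^3 = 279292.
And Σt^2·v = -69396, Σt^3·v = -540700.
XᵀX·[α, β]ᵀ = Xᵀv becomes [[4900, 35926]; [35926, 279292]]·[α, β]ᵀ = [-69396, -540700]ᵀ.
Δ = 4900·279292 − 35926² = 77853324.
α = ((-69396)·279292 − 35926·(-540700))/77853324 = 10860142/19463331; β = (4900·(-540700) − 35926·(-69396))/77853324 = -39077326/19463331.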